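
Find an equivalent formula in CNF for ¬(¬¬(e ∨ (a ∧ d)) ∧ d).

¬(¬¬(e ∨ (a ∧ d)) ∧ d)
≡ ¬¬¬(e ∨ (a ∧ d)) ∨ ¬d   [De Morgan]
≡ ¬(e ∨ (a ∧ d)) ∨ ¬d   [double negation]
≡ (¬e ∧ ¬(a ∧ d)) ∨ ¬d   [De Morgan]
≡ (¬e ∧ (¬a ∨ ¬d)) ∨ ¬d   [De Morgan]
≡ (¬e ∨ ¬d) ∧ (¬a ∨ ¬d ∨ ¬d)   [distribute ∨ over ∧]
≡ (¬e ∨ ¬d) ∧ (¬a ∨ ¬d)   [simplify]

(¬e ∨ ¬d) ∧ (¬a ∨ ¬d)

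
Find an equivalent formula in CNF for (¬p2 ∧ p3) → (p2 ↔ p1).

p2 ∨ ¬p3 ∨ ¬p1

(¬p2 ∧ p3) → (p2 ↔ p1)
≡ ¬(¬p2 ∧ p3) ∨ (p2 ↔ p1)   [eliminate →]
≡ ¬(¬p2 ∧ p3) ∨ ((p2 → p1) ∧ (p1 → p2))   [eliminate ↔]
≡ ¬(¬p2 ∧ p3) ∨ ((¬p2 ∨ p1) ∧ (p1 → p2))   [eliminate →]
≡ ¬(¬p2 ∧ p3) ∨ ((¬p2 ∨ p1) ∧ (¬p1 ∨ p2))   [eliminate →]
≡ ¬¬p2 ∨ ¬p3 ∨ ((¬p2 ∨ p1) ∧ (¬p1 ∨ p2))   [De Morgan]
≡ p2 ∨ ¬p3 ∨ ((¬p2 ∨ p1) ∧ (¬p1 ∨ p2))   [double negation]
≡ (p2 ∨ ¬p3 ∨ ¬p2 ∨ p1) ∧ (p2 ∨ ¬p3 ∨ ¬p1 ∨ p2)   [distribute ∨ over ∧]
≡ p2 ∨ ¬p3 ∨ ¬p1   [simplify]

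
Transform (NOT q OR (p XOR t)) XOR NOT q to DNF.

(NOT q OR (p XOR t)) XOR NOT q
= ((NOT q OR (p XOR t)) AND NOT NOT q) OR (NOT (NOT q OR (p XOR t)) AND NOT q)   — expand XOR
= ((NOT q OR (p AND NOT t) OR (NOT p AND t)) AND NOT NOT q) OR (NOT (NOT q OR (p XOR t)) AND NOT q)   — expand XOR
= ((NOT q OR (p AND NOT t) OR (NOT p AND t)) AND NOT NOT q) OR (NOT (NOT q OR (p AND NOT t) OR (NOT p AND t)) AND NOT q)   — expand XOR
= ((NOT q OR (p AND NOT t) OR (NOT p AND t)) AND q) OR (NOT (NOT q OR (p AND NOT t) OR (NOT p AND t)) AND NOT q)   — double negation
= ((NOT q OR (p AND NOT t) OR (NOT p AND t)) AND q) OR (NOT NOT q AND NOT (p AND NOT t) AND NOT (NOT p AND t) AND NOT q)   — De Morgan
= ((NOT q OR (p AND NOT t) OR (NOT p AND t)) AND q) OR (q AND NOT (p AND NOT t) AND NOT (NOT p AND t) AND NOT q)   — double negation
= ((NOT q OR (p AND NOT t) OR (NOT p AND t)) AND q) OR (q AND (NOT p OR NOT NOT t) AND NOT (NOT p AND t) AND NOT q)   — De Morgan
= ((NOT q OR (p AND NOT t) OR (NOT p AND t)) AND q) OR (q AND (NOT p OR t) AND NOT (NOT p AND t) AND NOT q)   — double negation
= ((NOT q OR (p AND NOT t) OR (NOT p AND t)) AND q) OR (q AND (NOT p OR t) AND (NOT NOT p OR NOT t) AND NOT q)   — De Morgan
= ((NOT q OR (p AND NOT t) OR (NOT p AND t)) AND q) OR (q AND (NOT p OR t) AND (p OR NOT t) AND NOT q)   — double negation
= (NOT q AND q) OR (p AND NOT t AND q) OR (NOT p AND t AND q) OR (q AND NOT p AND p AND NOT q) OR (q AND NOT p AND NOT t AND NOT q) OR (q AND t AND p AND NOT q) OR (q AND t AND NOT t AND NOT q)   — distribute AND over OR
= (p AND NOT t AND q) OR (NOT p AND t AND q)   — simplify

(p AND NOT t AND q) OR (NOT p AND t AND q)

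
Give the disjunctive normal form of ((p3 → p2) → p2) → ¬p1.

(¬p3 ∧ ¬p2) ∨ ¬p1

((p3 → p2) → p2) → ¬p1
= ¬((p3 → p2) → p2) ∨ ¬p1   [eliminate →]
= ¬(¬(p3 → p2) ∨ p2) ∨ ¬p1   [eliminate →]
= ¬(¬(¬p3 ∨ p2) ∨ p2) ∨ ¬p1   [eliminate →]
= (¬¬(¬p3 ∨ p2) ∧ ¬p2) ∨ ¬p1   [De Morgan]
= ((¬p3 ∨ p2) ∧ ¬p2) ∨ ¬p1   [double negation]
= (¬p3 ∧ ¬p2) ∨ (p2 ∧ ¬p2) ∨ ¬p1   [distribute ∧ over ∨]
= (¬p3 ∧ ¬p2) ∨ ¬p1   [simplify]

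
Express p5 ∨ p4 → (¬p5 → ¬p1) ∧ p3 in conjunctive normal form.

(¬p5 ∨ p3) ∧ (¬p4 ∨ p5 ∨ ¬p1) ∧ (¬p4 ∨ p3)

p5 ∨ p4 → (¬p5 → ¬p1) ∧ p3
≡ ¬(p5 ∨ p4) ∨ (¬p5 → ¬p1) ∧ p3   [eliminate →]
≡ ¬(p5 ∨ p4) ∨ (¬¬p5 ∨ ¬p1) ∧ p3   [eliminate →]
≡ ¬p5 ∧ ¬p4 ∨ (¬¬p5 ∨ ¬p1) ∧ p3   [De Morgan]
≡ ¬p5 ∧ ¬p4 ∨ (p5 ∨ ¬p1) ∧ p3   [double negation]
≡ (¬p5 ∨ p5 ∨ ¬p1) ∧ (¬p5 ∨ p3) ∧ (¬p4 ∨ p5 ∨ ¬p1) ∧ (¬p4 ∨ p3)   [distribute ∨ over ∧]
≡ (¬p5 ∨ p3) ∧ (¬p4 ∨ p5 ∨ ¬p1) ∧ (¬p4 ∨ p3)   [simplify]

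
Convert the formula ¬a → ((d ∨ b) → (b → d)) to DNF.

¬a → ((d ∨ b) → (b → d))
⇔ ¬¬a ∨ ((d ∨ b) → (b → d))   (eliminate →)
⇔ ¬¬a ∨ ¬(d ∨ b) ∨ (b → d)   (eliminate →)
⇔ ¬¬a ∨ ¬(d ∨ b) ∨ ¬b ∨ d   (eliminate →)
⇔ a ∨ ¬(d ∨ b) ∨ ¬b ∨ d   (double negation)
⇔ a ∨ (¬d ∧ ¬b) ∨ ¬b ∨ d   (De Morgan)
⇔ a ∨ ¬b ∨ d   (simplify)

a ∨ ¬b ∨ d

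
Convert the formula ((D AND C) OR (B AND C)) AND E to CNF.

(D OR B) AND C AND E

((D AND C) OR (B AND C)) AND E
≡ (D OR B) AND (D OR C) AND (C OR B) AND (C OR C) AND E
≡ (D OR B) AND C AND E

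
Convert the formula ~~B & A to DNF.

~~B & A
≡ B & A   [double negation]

B & A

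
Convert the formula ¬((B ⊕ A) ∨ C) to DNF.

(¬B ∧ ¬A ∧ ¬C) ∨ (A ∧ B ∧ ¬C)

¬((B ⊕ A) ∨ C)
≡ ¬((B ∧ ¬A) ∨ (¬B ∧ A) ∨ C)
≡ ¬(B ∧ ¬A) ∧ ¬(¬B ∧ A) ∧ ¬C
≡ (¬B ∨ ¬¬A) ∧ ¬(¬B ∧ A) ∧ ¬C
≡ (¬B ∨ A) ∧ ¬(¬B ∧ A) ∧ ¬C
≡ (¬B ∨ A) ∧ (¬¬B ∨ ¬A) ∧ ¬C
≡ (¬B ∨ A) ∧ (B ∨ ¬A) ∧ ¬C
≡ (¬B ∧ B ∧ ¬C) ∨ (¬B ∧ ¬A ∧ ¬C) ∨ (A ∧ B ∧ ¬C) ∨ (A ∧ ¬A ∧ ¬C)
≡ (¬B ∧ ¬A ∧ ¬C) ∨ (A ∧ B ∧ ¬C)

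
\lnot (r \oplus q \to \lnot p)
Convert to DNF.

\lnot (r \oplus q \to \lnot p)
≡ \lnot (\lnot (r \oplus q) \lor \lnot p)   [eliminate \to]
≡ \lnot (\lnot (r \land \lnot q \lor \lnot r \land q) \lor \lnot p)   [expand \oplus]
≡ \lnot \lnot (r \land \lnot q \lor \lnot r \land q) \land \lnot \lnot p   [De Morgan]
≡ (r \land \lnot q \lor \lnot r \land q) \land \lnot \lnot p   [double negation]
≡ (r \land \lnot q \lor \lnot r \land q) \land p   [double negation]
≡ r \land \lnot q \land p \lor \lnot r \land q \land p   [distribute \land over \lor]

r \land \lnot q \land p \lor \lnot r \land q \land p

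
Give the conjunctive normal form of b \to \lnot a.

\lnot b \lor \lnot a

b \to \lnot a
⇔ \lnot b \lor \lnot a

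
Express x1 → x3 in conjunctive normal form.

x1 → x3
≡ ¬x1 ∨ x3

¬x1 ∨ x3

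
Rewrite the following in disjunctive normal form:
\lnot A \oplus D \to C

\lnot A \oplus D \to C
= \lnot (\lnot A \oplus D) \lor C
= \lnot (\lnot A \land \lnot D \lor \lnot \lnot A \land D) \lor C
= \lnot (\lnot A \land \lnot D) \land \lnot (\lnot \lnot A \land D) \lor C
= (\lnot \lnot A \lor \lnot \lnot D) \land \lnot (\lnot \lnot A \land D) \lor C
= (A \lor \lnot \lnot D) \land \lnot (\lnot \lnot A \land D) \lor C
= (A \lor D) \land \lnot (\lnot \lnot A \land D) \lor C
= (A \lor D) \land (\lnot \lnot \lnot A \lor \lnot D) \lor C
= (A \lor D) \land (\lnot A \lor \lnot D) \lor C
= A \land \lnot A \lor A \land \lnot D \lor D \land \lnot A \lor D \land \lnot D \lor C
= A \land \lnot D \lor D \land \lnot A \lor C

A \land \lnot D \lor D \land \lnot A \lor C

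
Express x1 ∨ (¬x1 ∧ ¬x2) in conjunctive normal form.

x1 ∨ ¬x2

x1 ∨ (¬x1 ∧ ¬x2)
≡ (x1 ∨ ¬x1) ∧ (x1 ∨ ¬x2)
≡ x1 ∨ ¬x2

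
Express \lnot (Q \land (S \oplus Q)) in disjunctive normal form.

\lnot Q \lor (Q \land S)

\lnot (Q \land (S \oplus Q))
≡ \lnot (Q \land ((S \land \lnot Q) \lor (\lnot S \land Q)))   [expand \oplus]
≡ \lnot Q \lor \lnot ((S \land \lnot Q) \lor (\lnot S \land Q))   [De Morgan]
≡ \lnot Q \lor (\lnot (S \land \lnot Q) \land \lnot (\lnot S \land Q))   [De Morgan]
≡ \lnot Q \lor ((\lnot S \lor \lnot \lnot Q) \land \lnot (\lnot S \land Q))   [De Morgan]
≡ \lnot Q \lor ((\lnot S \lor Q) \land \lnot (\lnot S \land Q))   [double negation]
≡ \lnot Q \lor ((\lnot S \lor Q) \land (\lnot \lnot S \lor \lnot Q))   [De Morgan]
≡ \lnot Q \lor ((\lnot S \lor Q) \land (S \lor \lnot Q))   [double negation]
≡ \lnot Q \lor (\lnot S \land S) \lor (\lnot S \land \lnot Q) \lor (Q \land S) \lor (Q \land \lnot Q)   [distribute \land over \lor]
≡ \lnot Q \lor (Q \land S)   [simplify]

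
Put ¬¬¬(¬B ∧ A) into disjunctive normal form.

B ∨ ¬A

¬¬¬(¬B ∧ A)
≡ ¬(¬B ∧ A)   (double negation)
≡ ¬¬B ∨ ¬A   (De Morgan)
≡ B ∨ ¬A   (double negation)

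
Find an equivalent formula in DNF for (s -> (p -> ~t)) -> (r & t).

(s -> (p -> ~t)) -> (r & t)
≡ ~(s -> (p -> ~t)) | (r & t)   (eliminate ->)
≡ ~(~s | (p -> ~t)) | (r & t)   (eliminate ->)
≡ ~(~s | ~p | ~t) | (r & t)   (eliminate ->)
≡ (~~s & ~~p & ~~t) | (r & t)   (De Morgan)
≡ (s & ~~p & ~~t) | (r & t)   (double negation)
≡ (s & p & ~~t) | (r & t)   (double negation)
≡ (s & p & t) | (r & t)   (double negation)

(s & p & t) | (r & t)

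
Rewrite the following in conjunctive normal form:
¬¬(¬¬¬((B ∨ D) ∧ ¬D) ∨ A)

¬¬(¬¬¬((B ∨ D) ∧ ¬D) ∨ A)
≡ ¬¬¬((B ∨ D) ∧ ¬D) ∨ A   — double negation
≡ ¬((B ∨ D) ∧ ¬D) ∨ A   — double negation
≡ ¬(B ∨ D) ∨ ¬¬D ∨ A   — De Morgan
≡ (¬B ∧ ¬D) ∨ ¬¬D ∨ A   — De Morgan
≡ (¬B ∧ ¬D) ∨ D ∨ A   — double negation
≡ (¬B ∨ D ∨ A) ∧ (¬D ∨ D ∨ A)   — distribute ∨ over ∧
≡ ¬B ∨ D ∨ A   — simplify

¬B ∨ D ∨ A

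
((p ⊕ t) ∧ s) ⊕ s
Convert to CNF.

s ∧ (¬p ∨ t ∨ ¬s) ∧ (¬t ∨ p ∨ ¬s)

((p ⊕ t) ∧ s) ⊕ s
= (((p ⊕ t) ∧ s) ∨ s) ∧ ¬((p ⊕ t) ∧ s ∧ s)   — expand ⊕
= (((p ∨ t) ∧ ¬(p ∧ t) ∧ s) ∨ s) ∧ ¬((p ⊕ t) ∧ s ∧ s)   — expand ⊕
= (((p ∨ t) ∧ ¬(p ∧ t) ∧ s) ∨ s) ∧ ¬((p ∨ t) ∧ ¬(p ∧ t) ∧ s ∧ s)   — expand ⊕
= (((p ∨ t) ∧ (¬p ∨ ¬t) ∧ s) ∨ s) ∧ ¬((p ∨ t) ∧ ¬(p ∧ t) ∧ s ∧ s)   — De Morgan
= (((p ∨ t) ∧ (¬p ∨ ¬t) ∧ s) ∨ s) ∧ (¬(p ∨ t) ∨ ¬¬(p ∧ t) ∨ ¬s ∨ ¬s)   — De Morgan
= (((p ∨ t) ∧ (¬p ∨ ¬t) ∧ s) ∨ s) ∧ ((¬p ∧ ¬t) ∨ ¬¬(p ∧ t) ∨ ¬s ∨ ¬s)   — De Morgan
= (((p ∨ t) ∧ (¬p ∨ ¬t) ∧ s) ∨ s) ∧ ((¬p ∧ ¬t) ∨ (p ∧ t) ∨ ¬s ∨ ¬s)   — double negation
= (p ∨ t ∨ s) ∧ (¬p ∨ ¬t ∨ s) ∧ (s ∨ s) ∧ (¬p ∨ p ∨ ¬s ∨ ¬s) ∧ (¬p ∨ t ∨ ¬s ∨ ¬s) ∧ (¬t ∨ p ∨ ¬s ∨ ¬s) ∧ (¬t ∨ t ∨ ¬s ∨ ¬s)   — distribute ∨ over ∧
= s ∧ (¬p ∨ t ∨ ¬s) ∧ (¬t ∨ p ∨ ¬s)   — simplify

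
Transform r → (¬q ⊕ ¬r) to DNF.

¬r ∨ (¬q ∧ r)

r → (¬q ⊕ ¬r)
⇔ ¬r ∨ (¬q ⊕ ¬r)   — eliminate →
⇔ ¬r ∨ (¬q ∧ ¬¬r) ∨ (¬¬q ∧ ¬r)   — expand ⊕
⇔ ¬r ∨ (¬q ∧ r) ∨ (¬¬q ∧ ¬r)   — double negation
⇔ ¬r ∨ (¬q ∧ r) ∨ (q ∧ ¬r)   — double negation
⇔ ¬r ∨ (¬q ∧ r)   — simplify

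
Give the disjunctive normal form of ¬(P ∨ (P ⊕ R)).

¬P ∧ ¬R

¬(P ∨ (P ⊕ R))
= ¬(P ∨ (P ∧ ¬R) ∨ (¬P ∧ R))   (expand ⊕)
= ¬P ∧ ¬(P ∧ ¬R) ∧ ¬(¬P ∧ R)   (De Morgan)
= ¬P ∧ (¬P ∨ ¬¬R) ∧ ¬(¬P ∧ R)   (De Morgan)
= ¬P ∧ (¬P ∨ R) ∧ ¬(¬P ∧ R)   (double negation)
= ¬P ∧ (¬P ∨ R) ∧ (¬¬P ∨ ¬R)   (De Morgan)
= ¬P ∧ (¬P ∨ R) ∧ (P ∨ ¬R)   (double negation)
= (¬P ∧ ¬P ∧ P) ∨ (¬P ∧ ¬P ∧ ¬R) ∨ (¬P ∧ R ∧ P) ∨ (¬P ∧ R ∧ ¬R)   (distribute ∧ over ∨)
= ¬P ∧ ¬R   (simplify)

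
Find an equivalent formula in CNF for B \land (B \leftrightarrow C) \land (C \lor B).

B \land (\lnot B \lor C)

B \land (B \leftrightarrow C) \land (C \lor B)
⇔ B \land (B \to C) \land (C \to B) \land (C \lor B)   (eliminate \leftrightarrow)
⇔ B \land (\lnot B \lor C) \land (C \to B) \land (C \lor B)   (eliminate \to)
⇔ B \land (\lnot B \lor C) \land (\lnot C \lor B) \land (C \lor B)   (eliminate \to)
⇔ B \land (\lnot B \lor C)   (simplify)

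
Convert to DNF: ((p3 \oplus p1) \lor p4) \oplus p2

((p3 \oplus p1) \lor p4) \oplus p2
≡ (((p3 \oplus p1) \lor p4) \land \lnot p2) \lor (\lnot ((p3 \oplus p1) \lor p4) \land p2)   [expand \oplus]
≡ (((p3 \land \lnot p1) \lor (\lnot p3 \land p1) \lor p4) \land \lnot p2) \lor (\lnot ((p3 \oplus p1) \lor p4) \land p2)   [expand \oplus]
≡ (((p3 \land \lnot p1) \lor (\lnot p3 \land p1) \lor p4) \land \lnot p2) \lor (\lnot ((p3 \land \lnot p1) \lor (\lnot p3 \land p1) \lor p4) \land p2)   [expand \oplus]
≡ (((p3 \land \lnot p1) \lor (\lnot p3 \land p1) \lor p4) \land \lnot p2) \lor (\lnot (p3 \land \lnot p1) \land \lnot (\lnot p3 \land p1) \land \lnot p4 \land p2)   [De Morgan]
≡ (((p3 \land \lnot p1) \lor (\lnot p3 \land p1) \lor p4) \land \lnot p2) \lor ((\lnot p3 \lor \lnot \lnot p1) \land \lnot (\lnot p3 \land p1) \land \lnot p4 \land p2)   [De Morgan]
≡ (((p3 \land \lnot p1) \lor (\lnot p3 \land p1) \lor p4) \land \lnot p2) \lor ((\lnot p3 \lor p1) \land \lnot (\lnot p3 \land p1) \land \lnot p4 \land p2)   [double negation]
≡ (((p3 \land \lnot p1) \lor (\lnot p3 \land p1) \lor p4) \land \lnot p2) \lor ((\lnot p3 \lor p1) \land (\lnot \lnot p3 \lor \lnot p1) \land \lnot p4 \land p2)   [De Morgan]
≡ (((p3 \land \lnot p1) \lor (\lnot p3 \land p1) \lor p4) \land \lnot p2) \lor ((\lnot p3 \lor p1) \land (p3 \lor \lnot p1) \land \lnot p4 \land p2)   [double negation]
≡ (p3 \land \lnot p1 \land \lnot p2) \lor (\lnot p3 \land p1 \land \lnot p2) \lor (p4 \land \lnot p2) \lor (\lnot p3 \land p3 \land \lnot p4 \land p2) \lor (\lnot p3 \land \lnot p1 \land \lnot p4 \land p2) \lor (p1 \land p3 \land \lnot p4 \land p2) \lor (p1 \land \lnot p1 \land \lnot p4 \land p2)   [distribute \land over \lor]
≡ (p3 \land \lnot p1 \land \lnot p2) \lor (\lnot p3 \land p1 \land \lnot p2) \lor (p4 \land \lnot p2) \lor (\lnot p3 \land \lnot p1 \land \lnot p4 \land p2) \lor (p1 \land p3 \land \lnot p4 \land p2)   [simplify]

(p3 \land \lnot p1 \land \lnot p2) \lor (\lnot p3 \land p1 \land \lnot p2) \lor (p4 \land \lnot p2) \lor (\lnot p3 \land \lnot p1 \land \lnot p4 \land p2) \lor (p1 \land p3 \land \lnot p4 \land p2)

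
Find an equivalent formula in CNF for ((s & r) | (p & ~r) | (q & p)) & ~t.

((s & r) | (p & ~r) | (q & p)) & ~t
= (s | p | q) & (s | p | p) & (s | ~r | q) & (s | ~r | p) & (r | p | q) & (r | p | p) & (r | ~r | q) & (r | ~r | p) & ~t   — distribute | over &
= (s | p) & (s | ~r | q) & (r | p) & ~t   — simplify

(s | p) & (s | ~r | q) & (r | p) & ~t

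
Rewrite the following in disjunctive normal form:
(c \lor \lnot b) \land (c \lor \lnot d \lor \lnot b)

(c \lor \lnot b) \land (c \lor \lnot d \lor \lnot b)
≡ (c \land c) \lor (c \land \lnot d) \lor (c \land \lnot b) \lor (\lnot b \land c) \lor (\lnot b \land \lnot d) \lor (\lnot b \land \lnot b)   (distribute \land over \lor)
≡ c \lor \lnot b   (simplify)

c \lor \lnot b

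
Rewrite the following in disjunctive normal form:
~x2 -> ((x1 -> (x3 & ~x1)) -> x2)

~x2 -> ((x1 -> (x3 & ~x1)) -> x2)
≡ ~~x2 | ((x1 -> (x3 & ~x1)) -> x2)
≡ ~~x2 | ~(x1 -> (x3 & ~x1)) | x2
≡ ~~x2 | ~(~x1 | (x3 & ~x1)) | x2
≡ x2 | ~(~x1 | (x3 & ~x1)) | x2
≡ x2 | (~~x1 & ~(x3 & ~x1)) | x2
≡ x2 | (x1 & ~(x3 & ~x1)) | x2
≡ x2 | (x1 & (~x3 | ~~x1)) | x2
≡ x2 | (x1 & (~x3 | x1)) | x2
≡ x2 | (x1 & ~x3) | (x1 & x1) | x2
≡ x2 | x1

x2 | x1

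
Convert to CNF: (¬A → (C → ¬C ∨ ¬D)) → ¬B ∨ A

(C ∨ ¬B ∨ A) ∧ (D ∨ ¬B ∨ A)

(¬A → (C → ¬C ∨ ¬D)) → ¬B ∨ A
= ¬(¬A → (C → ¬C ∨ ¬D)) ∨ ¬B ∨ A   (eliminate →)
= ¬(¬¬A ∨ (C → ¬C ∨ ¬D)) ∨ ¬B ∨ A   (eliminate →)
= ¬(¬¬A ∨ ¬C ∨ ¬C ∨ ¬D) ∨ ¬B ∨ A   (eliminate →)
= ¬¬¬A ∧ ¬¬C ∧ ¬¬C ∧ ¬¬D ∨ ¬B ∨ A   (De Morgan)
= ¬A ∧ ¬¬C ∧ ¬¬C ∧ ¬¬D ∨ ¬B ∨ A   (double negation)
= ¬A ∧ C ∧ ¬¬C ∧ ¬¬D ∨ ¬B ∨ A   (double negation)
= ¬A ∧ C ∧ C ∧ ¬¬D ∨ ¬B ∨ A   (double negation)
= ¬A ∧ C ∧ C ∧ D ∨ ¬B ∨ A   (double negation)
= (¬A ∨ ¬B ∨ A) ∧ (C ∨ ¬B ∨ A) ∧ (C ∨ ¬B ∨ A) ∧ (D ∨ ¬B ∨ A)   (distribute ∨ over ∧)
= (C ∨ ¬B ∨ A) ∧ (D ∨ ¬B ∨ A)   (simplify)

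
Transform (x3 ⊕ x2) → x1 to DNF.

(¬x3 ∧ ¬x2) ∨ (x2 ∧ x3) ∨ x1

(x3 ⊕ x2) → x1
≡ ¬(x3 ⊕ x2) ∨ x1   [eliminate →]
≡ ¬((x3 ∧ ¬x2) ∨ (¬x3 ∧ x2)) ∨ x1   [expand ⊕]
≡ (¬(x3 ∧ ¬x2) ∧ ¬(¬x3 ∧ x2)) ∨ x1   [De Morgan]
≡ ((¬x3 ∨ ¬¬x2) ∧ ¬(¬x3 ∧ x2)) ∨ x1   [De Morgan]
≡ ((¬x3 ∨ x2) ∧ ¬(¬x3 ∧ x2)) ∨ x1   [double negation]
≡ ((¬x3 ∨ x2) ∧ (¬¬x3 ∨ ¬x2)) ∨ x1   [De Morgan]
≡ ((¬x3 ∨ x2) ∧ (x3 ∨ ¬x2)) ∨ x1   [double negation]
≡ (¬x3 ∧ x3) ∨ (¬x3 ∧ ¬x2) ∨ (x2 ∧ x3) ∨ (x2 ∧ ¬x2) ∨ x1   [distribute ∧ over ∨]
≡ (¬x3 ∧ ¬x2) ∨ (x2 ∧ x3) ∨ x1   [simplify]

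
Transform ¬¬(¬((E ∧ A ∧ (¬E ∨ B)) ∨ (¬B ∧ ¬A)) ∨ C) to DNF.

(¬E ∧ B) ∨ (¬E ∧ A) ∨ (¬A ∧ B) ∨ (E ∧ ¬B ∧ A) ∨ C

¬¬(¬((E ∧ A ∧ (¬E ∨ B)) ∨ (¬B ∧ ¬A)) ∨ C)
= ¬((E ∧ A ∧ (¬E ∨ B)) ∨ (¬B ∧ ¬A)) ∨ C   [double negation]
= (¬(E ∧ A ∧ (¬E ∨ B)) ∧ ¬(¬B ∧ ¬A)) ∨ C   [De Morgan]
= ((¬E ∨ ¬A ∨ ¬(¬E ∨ B)) ∧ ¬(¬B ∧ ¬A)) ∨ C   [De Morgan]
= ((¬E ∨ ¬A ∨ (¬¬E ∧ ¬B)) ∧ ¬(¬B ∧ ¬A)) ∨ C   [De Morgan]
= ((¬E ∨ ¬A ∨ (E ∧ ¬B)) ∧ ¬(¬B ∧ ¬A)) ∨ C   [double negation]
= ((¬E ∨ ¬A ∨ (E ∧ ¬B)) ∧ (¬¬B ∨ ¬¬A)) ∨ C   [De Morgan]
= ((¬E ∨ ¬A ∨ (E ∧ ¬B)) ∧ (B ∨ ¬¬A)) ∨ C   [double negation]
= ((¬E ∨ ¬A ∨ (E ∧ ¬B)) ∧ (B ∨ A)) ∨ C   [double negation]
= (¬E ∧ B) ∨ (¬E ∧ A) ∨ (¬A ∧ B) ∨ (¬A ∧ A) ∨ (E ∧ ¬B ∧ B) ∨ (E ∧ ¬B ∧ A) ∨ C   [distribute ∧ over ∨]
= (¬E ∧ B) ∨ (¬E ∧ A) ∨ (¬A ∧ B) ∨ (E ∧ ¬B ∧ A) ∨ C   [simplify]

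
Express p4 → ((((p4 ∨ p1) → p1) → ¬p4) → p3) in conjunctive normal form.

p4 → ((((p4 ∨ p1) → p1) → ¬p4) → p3)
= ¬p4 ∨ ((((p4 ∨ p1) → p1) → ¬p4) → p3)   (eliminate →)
= ¬p4 ∨ ¬(((p4 ∨ p1) → p1) → ¬p4) ∨ p3   (eliminate →)
= ¬p4 ∨ ¬(¬((p4 ∨ p1) → p1) ∨ ¬p4) ∨ p3   (eliminate →)
= ¬p4 ∨ ¬(¬(¬(p4 ∨ p1) ∨ p1) ∨ ¬p4) ∨ p3   (eliminate →)
= ¬p4 ∨ (¬¬(¬(p4 ∨ p1) ∨ p1) ∧ ¬¬p4) ∨ p3   (De Morgan)
= ¬p4 ∨ ((¬(p4 ∨ p1) ∨ p1) ∧ ¬¬p4) ∨ p3   (double negation)
= ¬p4 ∨ (((¬p4 ∧ ¬p1) ∨ p1) ∧ ¬¬p4) ∨ p3   (De Morgan)
= ¬p4 ∨ (((¬p4 ∧ ¬p1) ∨ p1) ∧ p4) ∨ p3   (double negation)
= (¬p4 ∨ ¬p4 ∨ p1 ∨ p3) ∧ (¬p4 ∨ ¬p1 ∨ p1 ∨ p3) ∧ (¬p4 ∨ p4 ∨ p3)   (distribute ∨ over ∧)
= ¬p4 ∨ p1 ∨ p3   (simplify)

¬p4 ∨ p1 ∨ p3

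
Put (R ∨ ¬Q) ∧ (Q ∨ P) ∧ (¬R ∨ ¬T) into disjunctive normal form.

(R ∨ ¬Q) ∧ (Q ∨ P) ∧ (¬R ∨ ¬T)
= (R ∧ Q ∧ ¬R) ∨ (R ∧ Q ∧ ¬T) ∨ (R ∧ P ∧ ¬R) ∨ (R ∧ P ∧ ¬T) ∨ (¬Q ∧ Q ∧ ¬R) ∨ (¬Q ∧ Q ∧ ¬T) ∨ (¬Q ∧ P ∧ ¬R) ∨ (¬Q ∧ P ∧ ¬T)   (distribute ∧ over ∨)
= (R ∧ Q ∧ ¬T) ∨ (R ∧ P ∧ ¬T) ∨ (¬Q ∧ P ∧ ¬R) ∨ (¬Q ∧ P ∧ ¬T)   (simplify)

(R ∧ Q ∧ ¬T) ∨ (R ∧ P ∧ ¬T) ∨ (¬Q ∧ P ∧ ¬R) ∨ (¬Q ∧ P ∧ ¬T)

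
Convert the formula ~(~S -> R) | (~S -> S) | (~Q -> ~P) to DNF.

~(~S -> R) | (~S -> S) | (~Q -> ~P)
≡ ~(~~S | R) | (~S -> S) | (~Q -> ~P)   [eliminate ->]
≡ ~(~~S | R) | ~~S | S | (~Q -> ~P)   [eliminate ->]
≡ ~(~~S | R) | ~~S | S | ~~Q | ~P   [eliminate ->]
≡ (~~~S & ~R) | ~~S | S | ~~Q | ~P   [De Morgan]
≡ (~S & ~R) | ~~S | S | ~~Q | ~P   [double negation]
≡ (~S & ~R) | S | S | ~~Q | ~P   [double negation]
≡ (~S & ~R) | S | S | Q | ~P   [double negation]
≡ (~S & ~R) | S | Q | ~P   [simplify]

(~S & ~R) | S | Q | ~P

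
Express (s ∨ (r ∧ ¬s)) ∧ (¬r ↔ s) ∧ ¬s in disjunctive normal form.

(s ∨ (r ∧ ¬s)) ∧ (¬r ↔ s) ∧ ¬s
≡ (s ∨ (r ∧ ¬s)) ∧ (¬r → s) ∧ (s → ¬r) ∧ ¬s   — eliminate ↔
≡ (s ∨ (r ∧ ¬s)) ∧ (¬¬r ∨ s) ∧ (s → ¬r) ∧ ¬s   — eliminate →
≡ (s ∨ (r ∧ ¬s)) ∧ (¬¬r ∨ s) ∧ (¬s ∨ ¬r) ∧ ¬s   — eliminate →
≡ (s ∨ (r ∧ ¬s)) ∧ (r ∨ s) ∧ (¬s ∨ ¬r) ∧ ¬s   — double negation
≡ (s ∧ r ∧ ¬s ∧ ¬s) ∨ (s ∧ r ∧ ¬r ∧ ¬s) ∨ (s ∧ s ∧ ¬s ∧ ¬s) ∨ (s ∧ s ∧ ¬r ∧ ¬s) ∨ (r ∧ ¬s ∧ r ∧ ¬s ∧ ¬s) ∨ (r ∧ ¬s ∧ r ∧ ¬r ∧ ¬s) ∨ (r ∧ ¬s ∧ s ∧ ¬s ∧ ¬s) ∨ (r ∧ ¬s ∧ s ∧ ¬r ∧ ¬s)   — distribute ∧ over ∨
≡ r ∧ ¬s   — simplify

r ∧ ¬s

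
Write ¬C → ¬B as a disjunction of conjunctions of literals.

C ∨ ¬B

¬C → ¬B
= ¬¬C ∨ ¬B   [eliminate →]
= C ∨ ¬B   [double negation]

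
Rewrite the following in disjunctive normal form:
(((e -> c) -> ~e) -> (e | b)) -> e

(((e -> c) -> ~e) -> (e | b)) -> e
= ~(((e -> c) -> ~e) -> (e | b)) | e   — eliminate ->
= ~(~((e -> c) -> ~e) | e | b) | e   — eliminate ->
= ~(~(~(e -> c) | ~e) | e | b) | e   — eliminate ->
= ~(~(~(~e | c) | ~e) | e | b) | e   — eliminate ->
= (~~(~(~e | c) | ~e) & ~e & ~b) | e   — De Morgan
= ((~(~e | c) | ~e) & ~e & ~b) | e   — double negation
= (((~~e & ~c) | ~e) & ~e & ~b) | e   — De Morgan
= (((e & ~c) | ~e) & ~e & ~b) | e   — double negation
= (e & ~c & ~e & ~b) | (~e & ~e & ~b) | e   — distribute & over |
= (~e & ~b) | e   — simplify

(~e & ~b) | e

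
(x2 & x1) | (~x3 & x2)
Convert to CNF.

(x2 & x1) | (~x3 & x2)
≡ (x2 | ~x3) & (x2 | x2) & (x1 | ~x3) & (x1 | x2)   — distribute | over &
≡ x2 & (x1 | ~x3)   — simplify

x2 & (x1 | ~x3)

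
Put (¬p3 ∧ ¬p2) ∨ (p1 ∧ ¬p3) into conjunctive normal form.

(¬p3 ∧ ¬p2) ∨ (p1 ∧ ¬p3)
⇔ (¬p3 ∨ p1) ∧ (¬p3 ∨ ¬p3) ∧ (¬p2 ∨ p1) ∧ (¬p2 ∨ ¬p3)
⇔ ¬p3 ∧ (¬p2 ∨ p1)

¬p3 ∧ (¬p2 ∨ p1)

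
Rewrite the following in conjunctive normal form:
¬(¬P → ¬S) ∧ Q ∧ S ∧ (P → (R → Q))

¬(¬P → ¬S) ∧ Q ∧ S ∧ (P → (R → Q))
⇔ ¬(¬¬P ∨ ¬S) ∧ Q ∧ S ∧ (P → (R → Q))   [eliminate →]
⇔ ¬(¬¬P ∨ ¬S) ∧ Q ∧ S ∧ (¬P ∨ (R → Q))   [eliminate →]
⇔ ¬(¬¬P ∨ ¬S) ∧ Q ∧ S ∧ (¬P ∨ ¬R ∨ Q)   [eliminate →]
⇔ ¬¬¬P ∧ ¬¬S ∧ Q ∧ S ∧ (¬P ∨ ¬R ∨ Q)   [De Morgan]
⇔ ¬P ∧ ¬¬S ∧ Q ∧ S ∧ (¬P ∨ ¬R ∨ Q)   [double negation]
⇔ ¬P ∧ S ∧ Q ∧ S ∧ (¬P ∨ ¬R ∨ Q)   [double negation]
⇔ ¬P ∧ S ∧ Q   [simplify]

¬P ∧ S ∧ Q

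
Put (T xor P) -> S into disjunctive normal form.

(T xor P) -> S
≡ ~(T xor P) | S   (eliminate ->)
≡ ~((T & ~P) | (~T & P)) | S   (expand xor)
≡ (~(T & ~P) & ~(~T & P)) | S   (De Morgan)
≡ ((~T | ~~P) & ~(~T & P)) | S   (De Morgan)
≡ ((~T | P) & ~(~T & P)) | S   (double negation)
≡ ((~T | P) & (~~T | ~P)) | S   (De Morgan)
≡ ((~T | P) & (T | ~P)) | S   (double negation)
≡ (~T & T) | (~T & ~P) | (P & T) | (P & ~P) | S   (distribute & over |)
≡ (~T & ~P) | (P & T) | S   (simplify)

(~T & ~P) | (P & T) | S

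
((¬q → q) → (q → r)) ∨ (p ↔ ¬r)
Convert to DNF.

((¬q → q) → (q → r)) ∨ (p ↔ ¬r)
⇔ ¬(¬q → q) ∨ (q → r) ∨ (p ↔ ¬r)   — eliminate →
⇔ ¬(¬¬q ∨ q) ∨ (q → r) ∨ (p ↔ ¬r)   — eliminate →
⇔ ¬(¬¬q ∨ q) ∨ ¬q ∨ r ∨ (p ↔ ¬r)   — eliminate →
⇔ ¬(¬¬q ∨ q) ∨ ¬q ∨ r ∨ ((p → ¬r) ∧ (¬r → p))   — eliminate ↔
⇔ ¬(¬¬q ∨ q) ∨ ¬q ∨ r ∨ ((¬p ∨ ¬r) ∧ (¬r → p))   — eliminate →
⇔ ¬(¬¬q ∨ q) ∨ ¬q ∨ r ∨ ((¬p ∨ ¬r) ∧ (¬¬r ∨ p))   — eliminate →
⇔ (¬¬¬q ∧ ¬q) ∨ ¬q ∨ r ∨ ((¬p ∨ ¬r) ∧ (¬¬r ∨ p))   — De Morgan
⇔ (¬q ∧ ¬q) ∨ ¬q ∨ r ∨ ((¬p ∨ ¬r) ∧ (¬¬r ∨ p))   — double negation
⇔ (¬q ∧ ¬q) ∨ ¬q ∨ r ∨ ((¬p ∨ ¬r) ∧ (r ∨ p))   — double negation
⇔ (¬q ∧ ¬q) ∨ ¬q ∨ r ∨ (¬p ∧ r) ∨ (¬p ∧ p) ∨ (¬r ∧ r) ∨ (¬r ∧ p)   — distribute ∧ over ∨
⇔ ¬q ∨ r ∨ (¬r ∧ p)   — simplify

¬q ∨ r ∨ (¬r ∧ p)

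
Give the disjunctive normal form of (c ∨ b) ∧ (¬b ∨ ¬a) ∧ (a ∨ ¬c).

(c ∨ b) ∧ (¬b ∨ ¬a) ∧ (a ∨ ¬c)
⇔ (c ∧ ¬b ∧ a) ∨ (c ∧ ¬b ∧ ¬c) ∨ (c ∧ ¬a ∧ a) ∨ (c ∧ ¬a ∧ ¬c) ∨ (b ∧ ¬b ∧ a) ∨ (b ∧ ¬b ∧ ¬c) ∨ (b ∧ ¬a ∧ a) ∨ (b ∧ ¬a ∧ ¬c)   (distribute ∧ over ∨)
⇔ (c ∧ ¬b ∧ a) ∨ (b ∧ ¬a ∧ ¬c)   (simplify)

(c ∧ ¬b ∧ a) ∨ (b ∧ ¬a ∧ ¬c)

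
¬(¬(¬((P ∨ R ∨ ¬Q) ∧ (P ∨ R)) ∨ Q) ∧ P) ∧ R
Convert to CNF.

¬(¬(¬((P ∨ R ∨ ¬Q) ∧ (P ∨ R)) ∨ Q) ∧ P) ∧ R
⇔ (¬¬(¬((P ∨ R ∨ ¬Q) ∧ (P ∨ R)) ∨ Q) ∨ ¬P) ∧ R   — De Morgan
⇔ (¬((P ∨ R ∨ ¬Q) ∧ (P ∨ R)) ∨ Q ∨ ¬P) ∧ R   — double negation
⇔ (¬(P ∨ R ∨ ¬Q) ∨ ¬(P ∨ R) ∨ Q ∨ ¬P) ∧ R   — De Morgan
⇔ ((¬P ∧ ¬R ∧ ¬¬Q) ∨ ¬(P ∨ R) ∨ Q ∨ ¬P) ∧ R   — De Morgan
⇔ ((¬P ∧ ¬R ∧ Q) ∨ ¬(P ∨ R) ∨ Q ∨ ¬P) ∧ R   — double negation
⇔ ((¬P ∧ ¬R ∧ Q) ∨ (¬P ∧ ¬R) ∨ Q ∨ ¬P) ∧ R   — De Morgan
⇔ (¬P ∨ ¬P ∨ Q ∨ ¬P) ∧ (¬P ∨ ¬R ∨ Q ∨ ¬P) ∧ (¬R ∨ ¬P ∨ Q ∨ ¬P) ∧ (¬R ∨ ¬R ∨ Q ∨ ¬P) ∧ (Q ∨ ¬P ∨ Q ∨ ¬P) ∧ (Q ∨ ¬R ∨ Q ∨ ¬P) ∧ R   — distribute ∨ over ∧
⇔ (¬P ∨ Q) ∧ R   — simplify

(¬P ∨ Q) ∧ R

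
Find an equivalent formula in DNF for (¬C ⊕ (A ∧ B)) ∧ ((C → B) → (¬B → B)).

(¬C ⊕ (A ∧ B)) ∧ ((C → B) → (¬B → B))
= ((¬C ∧ ¬(A ∧ B)) ∨ (¬¬C ∧ A ∧ B)) ∧ ((C → B) → (¬B → B))   — expand ⊕
= ((¬C ∧ ¬(A ∧ B)) ∨ (¬¬C ∧ A ∧ B)) ∧ (¬(C → B) ∨ (¬B → B))   — eliminate →
= ((¬C ∧ ¬(A ∧ B)) ∨ (¬¬C ∧ A ∧ B)) ∧ (¬(¬C ∨ B) ∨ (¬B → B))   — eliminate →
= ((¬C ∧ ¬(A ∧ B)) ∨ (¬¬C ∧ A ∧ B)) ∧ (¬(¬C ∨ B) ∨ ¬¬B ∨ B)   — eliminate →
= ((¬C ∧ (¬A ∨ ¬B)) ∨ (¬¬C ∧ A ∧ B)) ∧ (¬(¬C ∨ B) ∨ ¬¬B ∨ B)   — De Morgan
= ((¬C ∧ (¬A ∨ ¬B)) ∨ (C ∧ A ∧ B)) ∧ (¬(¬C ∨ B) ∨ ¬¬B ∨ B)   — double negation
= ((¬C ∧ (¬A ∨ ¬B)) ∨ (C ∧ A ∧ B)) ∧ ((¬¬C ∧ ¬B) ∨ ¬¬B ∨ B)   — De Morgan
= ((¬C ∧ (¬A ∨ ¬B)) ∨ (C ∧ A ∧ B)) ∧ ((C ∧ ¬B) ∨ ¬¬B ∨ B)   — double negation
= ((¬C ∧ (¬A ∨ ¬B)) ∨ (C ∧ A ∧ B)) ∧ ((C ∧ ¬B) ∨ B ∨ B)   — double negation
= (¬C ∧ ¬A ∧ C ∧ ¬B) ∨ (¬C ∧ ¬A ∧ B) ∨ (¬C ∧ ¬A ∧ B) ∨ (¬C ∧ ¬B ∧ C ∧ ¬B) ∨ (¬C ∧ ¬B ∧ B) ∨ (¬C ∧ ¬B ∧ B) ∨ (C ∧ A ∧ B ∧ C ∧ ¬B) ∨ (C ∧ A ∧ B ∧ B) ∨ (C ∧ A ∧ B ∧ B)   — distribute ∧ over ∨
= (¬C ∧ ¬A ∧ B) ∨ (C ∧ A ∧ B)   — simplify

(¬C ∧ ¬A ∧ B) ∨ (C ∧ A ∧ B)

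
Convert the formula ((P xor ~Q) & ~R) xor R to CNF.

(P | ~Q | R) & (~P | Q | R)

((P xor ~Q) & ~R) xor R
⇔ (((P xor ~Q) & ~R) | R) & ~((P xor ~Q) & ~R & R)   — expand xor
⇔ (((P | ~Q) & ~(P & ~Q) & ~R) | R) & ~((P xor ~Q) & ~R & R)   — expand xor
⇔ (((P | ~Q) & ~(P & ~Q) & ~R) | R) & ~((P | ~Q) & ~(P & ~Q) & ~R & R)   — expand xor
⇔ (((P | ~Q) & (~P | ~~Q) & ~R) | R) & ~((P | ~Q) & ~(P & ~Q) & ~R & R)   — De Morgan
⇔ (((P | ~Q) & (~P | Q) & ~R) | R) & ~((P | ~Q) & ~(P & ~Q) & ~R & R)   — double negation
⇔ (((P | ~Q) & (~P | Q) & ~R) | R) & (~(P | ~Q) | ~~(P & ~Q) | ~~R | ~R)   — De Morgan
⇔ (((P | ~Q) & (~P | Q) & ~R) | R) & ((~P & ~~Q) | ~~(P & ~Q) | ~~R | ~R)   — De Morgan
⇔ (((P | ~Q) & (~P | Q) & ~R) | R) & ((~P & Q) | ~~(P & ~Q) | ~~R | ~R)   — double negation
⇔ (((P | ~Q) & (~P | Q) & ~R) | R) & ((~P & Q) | (P & ~Q) | ~~R | ~R)   — double negation
⇔ (((P | ~Q) & (~P | Q) & ~R) | R) & ((~P & Q) | (P & ~Q) | R | ~R)   — double negation
⇔ (P | ~Q | R) & (~P | Q | R) & (~R | R) & (~P | P | R | ~R) & (~P | ~Q | R | ~R) & (Q | P | R | ~R) & (Q | ~Q | R | ~R)   — distribute | over &
⇔ (P | ~Q | R) & (~P | Q | R)   — simplify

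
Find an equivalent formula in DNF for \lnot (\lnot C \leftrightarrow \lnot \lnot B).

(\lnot C \land \lnot B) \lor (B \land C)

\lnot (\lnot C \leftrightarrow \lnot \lnot B)
≡ \lnot ((\lnot C \to \lnot \lnot B) \land (\lnot \lnot B \to \lnot C))   — eliminate \leftrightarrow
≡ \lnot ((\lnot \lnot C \lor \lnot \lnot B) \land (\lnot \lnot B \to \lnot C))   — eliminate \to
≡ \lnot ((\lnot \lnot C \lor \lnot \lnot B) \land (\lnot \lnot \lnot B \lor \lnot C))   — eliminate \to
≡ \lnot (\lnot \lnot C \lor \lnot \lnot B) \lor \lnot (\lnot \lnot \lnot B \lor \lnot C)   — De Morgan
≡ (\lnot \lnot \lnot C \land \lnot \lnot \lnot B) \lor \lnot (\lnot \lnot \lnot B \lor \lnot C)   — De Morgan
≡ (\lnot C \land \lnot \lnot \lnot B) \lor \lnot (\lnot \lnot \lnot B \lor \lnot C)   — double negation
≡ (\lnot C \land \lnot B) \lor \lnot (\lnot \lnot \lnot B \lor \lnot C)   — double negation
≡ (\lnot C \land \lnot B) \lor (\lnot \lnot \lnot \lnot B \land \lnot \lnot C)   — De Morgan
≡ (\lnot C \land \lnot B) \lor (\lnot \lnot B \land \lnot \lnot C)   — double negation
≡ (\lnot C \land \lnot B) \lor (B \land \lnot \lnot C)   — double negation
≡ (\lnot C \land \lnot B) \lor (B \land C)   — double negation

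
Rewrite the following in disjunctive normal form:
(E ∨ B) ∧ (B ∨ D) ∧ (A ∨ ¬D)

(E ∨ B) ∧ (B ∨ D) ∧ (A ∨ ¬D)
= (E ∧ B ∧ A) ∨ (E ∧ B ∧ ¬D) ∨ (E ∧ D ∧ A) ∨ (E ∧ D ∧ ¬D) ∨ (B ∧ B ∧ A) ∨ (B ∧ B ∧ ¬D) ∨ (B ∧ D ∧ A) ∨ (B ∧ D ∧ ¬D)   — distribute ∧ over ∨
= (E ∧ D ∧ A) ∨ (B ∧ A) ∨ (B ∧ ¬D)   — simplify

(E ∧ D ∧ A) ∨ (B ∧ A) ∨ (B ∧ ¬D)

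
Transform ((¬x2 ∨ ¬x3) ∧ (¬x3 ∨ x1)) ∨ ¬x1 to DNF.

(¬x2 ∧ x1) ∨ ¬x3 ∨ ¬x1

((¬x2 ∨ ¬x3) ∧ (¬x3 ∨ x1)) ∨ ¬x1
≡ (¬x2 ∧ ¬x3) ∨ (¬x2 ∧ x1) ∨ (¬x3 ∧ ¬x3) ∨ (¬x3 ∧ x1) ∨ ¬x1   [distribute ∧ over ∨]
≡ (¬x2 ∧ x1) ∨ ¬x3 ∨ ¬x1   [simplify]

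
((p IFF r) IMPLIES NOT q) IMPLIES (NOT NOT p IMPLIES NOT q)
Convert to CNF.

NOT p OR r OR NOT q

((p IFF r) IMPLIES NOT q) IMPLIES (NOT NOT p IMPLIES NOT q)
≡ NOT ((p IFF r) IMPLIES NOT q) OR (NOT NOT p IMPLIES NOT q)
≡ NOT (NOT (p IFF r) OR NOT q) OR (NOT NOT p IMPLIES NOT q)
≡ NOT (NOT ((p IMPLIES r) AND (r IMPLIES p)) OR NOT q) OR (NOT NOT p IMPLIES NOT q)
≡ NOT (NOT ((NOT p OR r) AND (r IMPLIES p)) OR NOT q) OR (NOT NOT p IMPLIES NOT q)
≡ NOT (NOT ((NOT p OR r) AND (NOT r OR p)) OR NOT q) OR (NOT NOT p IMPLIES NOT q)
≡ NOT (NOT ((NOT p OR r) AND (NOT r OR p)) OR NOT q) OR NOT NOT NOT p OR NOT q
≡ (NOT NOT ((NOT p OR r) AND (NOT r OR p)) AND NOT NOT q) OR NOT NOT NOT p OR NOT q
≡ ((NOT p OR r) AND (NOT r OR p) AND NOT NOT q) OR NOT NOT NOT p OR NOT q
≡ ((NOT p OR r) AND (NOT r OR p) AND q) OR NOT NOT NOT p OR NOT q
≡ ((NOT p OR r) AND (NOT r OR p) AND q) OR NOT p OR NOT q
≡ (NOT p OR r OR NOT p OR NOT q) AND (NOT r OR p OR NOT p OR NOT q) AND (q OR NOT p OR NOT q)
≡ NOT p OR r OR NOT q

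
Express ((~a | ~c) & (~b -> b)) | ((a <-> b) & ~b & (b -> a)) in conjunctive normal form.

(~a | ~c | ~b) & (b | ~a)

((~a | ~c) & (~b -> b)) | ((a <-> b) & ~b & (b -> a))
≡ ((~a | ~c) & (~~b | b)) | ((a <-> b) & ~b & (b -> a))   [eliminate ->]
≡ ((~a | ~c) & (~~b | b)) | ((a -> b) & (b -> a) & ~b & (b -> a))   [eliminate <->]
≡ ((~a | ~c) & (~~b | b)) | ((~a | b) & (b -> a) & ~b & (b -> a))   [eliminate ->]
≡ ((~a | ~c) & (~~b | b)) | ((~a | b) & (~b | a) & ~b & (b -> a))   [eliminate ->]
≡ ((~a | ~c) & (~~b | b)) | ((~a | b) & (~b | a) & ~b & (~b | a))   [eliminate ->]
≡ ((~a | ~c) & (b | b)) | ((~a | b) & (~b | a) & ~b & (~b | a))   [double negation]
≡ (~a | ~c | ~a | b) & (~a | ~c | ~b | a) & (~a | ~c | ~b) & (~a | ~c | ~b | a) & (b | b | ~a | b) & (b | b | ~b | a) & (b | b | ~b) & (b | b | ~b | a)   [distribute | over &]
≡ (~a | ~c | ~b) & (b | ~a)   [simplify]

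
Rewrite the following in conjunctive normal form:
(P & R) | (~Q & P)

(P & R) | (~Q & P)
⇔ (P | ~Q) & (P | P) & (R | ~Q) & (R | P)   — distribute | over &
⇔ P & (R | ~Q)   — simplify

P & (R | ~Q)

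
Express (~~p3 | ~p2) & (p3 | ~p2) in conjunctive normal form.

p3 | ~p2

(~~p3 | ~p2) & (p3 | ~p2)
⇔ (p3 | ~p2) & (p3 | ~p2)
⇔ p3 | ~p2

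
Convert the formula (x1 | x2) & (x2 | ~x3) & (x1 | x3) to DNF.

(x1 | x2) & (x2 | ~x3) & (x1 | x3)
≡ (x1 & x2 & x1) | (x1 & x2 & x3) | (x1 & ~x3 & x1) | (x1 & ~x3 & x3) | (x2 & x2 & x1) | (x2 & x2 & x3) | (x2 & ~x3 & x1) | (x2 & ~x3 & x3)   [distribute & over |]
≡ (x1 & x2) | (x1 & ~x3) | (x2 & x3)   [simplify]

(x1 & x2) | (x1 & ~x3) | (x2 & x3)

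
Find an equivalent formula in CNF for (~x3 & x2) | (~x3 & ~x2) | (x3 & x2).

~x3 | x2

(~x3 & x2) | (~x3 & ~x2) | (x3 & x2)
≡ (~x3 | ~x3 | x3) & (~x3 | ~x3 | x2) & (~x3 | ~x2 | x3) & (~x3 | ~x2 | x2) & (x2 | ~x3 | x3) & (x2 | ~x3 | x2) & (x2 | ~x2 | x3) & (x2 | ~x2 | x2)   [distribute | over &]
≡ ~x3 | x2   [simplify]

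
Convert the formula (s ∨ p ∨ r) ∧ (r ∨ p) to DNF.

p ∨ r

(s ∨ p ∨ r) ∧ (r ∨ p)
= (s ∧ r) ∨ (s ∧ p) ∨ (p ∧ r) ∨ (p ∧ p) ∨ (r ∧ r) ∨ (r ∧ p)   [distribute ∧ over ∨]
= p ∨ r   [simplify]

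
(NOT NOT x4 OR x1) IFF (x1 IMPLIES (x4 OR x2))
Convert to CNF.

(NOT x1 OR x4 OR x2) AND (x1 OR x4)

(NOT NOT x4 OR x1) IFF (x1 IMPLIES (x4 OR x2))
≡ ((NOT NOT x4 OR x1) IMPLIES (x1 IMPLIES (x4 OR x2))) AND ((x1 IMPLIES (x4 OR x2)) IMPLIES (NOT NOT x4 OR x1))   [eliminate IFF]
≡ (NOT (NOT NOT x4 OR x1) OR (x1 IMPLIES (x4 OR x2))) AND ((x1 IMPLIES (x4 OR x2)) IMPLIES (NOT NOT x4 OR x1))   [eliminate IMPLIES]
≡ (NOT (NOT NOT x4 OR x1) OR NOT x1 OR x4 OR x2) AND ((x1 IMPLIES (x4 OR x2)) IMPLIES (NOT NOT x4 OR x1))   [eliminate IMPLIES]
≡ (NOT (NOT NOT x4 OR x1) OR NOT x1 OR x4 OR x2) AND (NOT (x1 IMPLIES (x4 OR x2)) OR NOT NOT x4 OR x1)   [eliminate IMPLIES]
≡ (NOT (NOT NOT x4 OR x1) OR NOT x1 OR x4 OR x2) AND (NOT (NOT x1 OR x4 OR x2) OR NOT NOT x4 OR x1)   [eliminate IMPLIES]
≡ ((NOT NOT NOT x4 AND NOT x1) OR NOT x1 OR x4 OR x2) AND (NOT (NOT x1 OR x4 OR x2) OR NOT NOT x4 OR x1)   [De Morgan]
≡ ((NOT x4 AND NOT x1) OR NOT x1 OR x4 OR x2) AND (NOT (NOT x1 OR x4 OR x2) OR NOT NOT x4 OR x1)   [double negation]
≡ ((NOT x4 AND NOT x1) OR NOT x1 OR x4 OR x2) AND ((NOT NOT x1 AND NOT x4 AND NOT x2) OR NOT NOT x4 OR x1)   [De Morgan]
≡ ((NOT x4 AND NOT x1) OR NOT x1 OR x4 OR x2) AND ((x1 AND NOT x4 AND NOT x2) OR NOT NOT x4 OR x1)   [double negation]
≡ ((NOT x4 AND NOT x1) OR NOT x1 OR x4 OR x2) AND ((x1 AND NOT x4 AND NOT x2) OR x4 OR x1)   [double negation]
≡ (NOT x4 OR NOT x1 OR x4 OR x2) AND (NOT x1 OR NOT x1 OR x4 OR x2) AND (x1 OR x4 OR x1) AND (NOT x4 OR x4 OR x1) AND (NOT x2 OR x4 OR x1)   [distribute OR over AND]
≡ (NOT x1 OR x4 OR x2) AND (x1 OR x4)   [simplify]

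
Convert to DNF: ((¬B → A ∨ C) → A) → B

((¬B → A ∨ C) → A) → B
≡ ¬((¬B → A ∨ C) → A) ∨ B   [eliminate →]
≡ ¬(¬(¬B → A ∨ C) ∨ A) ∨ B   [eliminate →]
≡ ¬(¬(¬¬B ∨ A ∨ C) ∨ A) ∨ B   [eliminate →]
≡ ¬¬(¬¬B ∨ A ∨ C) ∧ ¬A ∨ B   [De Morgan]
≡ (¬¬B ∨ A ∨ C) ∧ ¬A ∨ B   [double negation]
≡ (B ∨ A ∨ C) ∧ ¬A ∨ B   [double negation]
≡ B ∧ ¬A ∨ A ∧ ¬A ∨ C ∧ ¬A ∨ B   [distribute ∧ over ∨]
≡ C ∧ ¬A ∨ B   [simplify]

C ∧ ¬A ∨ B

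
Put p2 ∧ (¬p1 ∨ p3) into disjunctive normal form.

p2 ∧ (¬p1 ∨ p3)
≡ (p2 ∧ ¬p1) ∨ (p2 ∧ p3)   [distribute ∧ over ∨]

(p2 ∧ ¬p1) ∨ (p2 ∧ p3)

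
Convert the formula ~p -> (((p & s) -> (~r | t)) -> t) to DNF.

p | t

~p -> (((p & s) -> (~r | t)) -> t)
= ~~p | (((p & s) -> (~r | t)) -> t)   (eliminate ->)
= ~~p | ~((p & s) -> (~r | t)) | t   (eliminate ->)
= ~~p | ~(~(p & s) | ~r | t) | t   (eliminate ->)
= p | ~(~(p & s) | ~r | t) | t   (double negation)
= p | (~~(p & s) & ~~r & ~t) | t   (De Morgan)
= p | (p & s & ~~r & ~t) | t   (double negation)
= p | (p & s & r & ~t) | t   (double negation)
= p | t   (simplify)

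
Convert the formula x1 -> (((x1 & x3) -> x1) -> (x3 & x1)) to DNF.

~x1 | (x3 & x1)

x1 -> (((x1 & x3) -> x1) -> (x3 & x1))
⇔ ~x1 | (((x1 & x3) -> x1) -> (x3 & x1))   [eliminate ->]
⇔ ~x1 | ~((x1 & x3) -> x1) | (x3 & x1)   [eliminate ->]
⇔ ~x1 | ~(~(x1 & x3) | x1) | (x3 & x1)   [eliminate ->]
⇔ ~x1 | (~~(x1 & x3) & ~x1) | (x3 & x1)   [De Morgan]
⇔ ~x1 | (x1 & x3 & ~x1) | (x3 & x1)   [double negation]
⇔ ~x1 | (x3 & x1)   [simplify]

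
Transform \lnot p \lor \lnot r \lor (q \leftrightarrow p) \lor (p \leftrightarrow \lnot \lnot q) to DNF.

\lnot p \lor \lnot r \lor (p \land q)

\lnot p \lor \lnot r \lor (q \leftrightarrow p) \lor (p \leftrightarrow \lnot \lnot q)
⇔ \lnot p \lor \lnot r \lor ((q \to p) \land (p \to q)) \lor (p \leftrightarrow \lnot \lnot q)   — eliminate \leftrightarrow
⇔ \lnot p \lor \lnot r \lor ((\lnot q \lor p) \land (p \to q)) \lor (p \leftrightarrow \lnot \lnot q)   — eliminate \to
⇔ \lnot p \lor \lnot r \lor ((\lnot q \lor p) \land (\lnot p \lor q)) \lor (p \leftrightarrow \lnot \lnot q)   — eliminate \to
⇔ \lnot p \lor \lnot r \lor ((\lnot q \lor p) \land (\lnot p \lor q)) \lor ((p \to \lnot \lnot q) \land (\lnot \lnot q \to p))   — eliminate \leftrightarrow
⇔ \lnot p \lor \lnot r \lor ((\lnot q \lor p) \land (\lnot p \lor q)) \lor ((\lnot p \lor \lnot \lnot q) \land (\lnot \lnot q \to p))   — eliminate \to
⇔ \lnot p \lor \lnot r \lor ((\lnot q \lor p) \land (\lnot p \lor q)) \lor ((\lnot p \lor \lnot \lnot q) \land (\lnot \lnot \lnot q \lor p))   — eliminate \to
⇔ \lnot p \lor \lnot r \lor ((\lnot q \lor p) \land (\lnot p \lor q)) \lor ((\lnot p \lor q) \land (\lnot \lnot \lnot q \lor p))   — double negation
⇔ \lnot p \lor \lnot r \lor ((\lnot q \lor p) \land (\lnot p \lor q)) \lor ((\lnot p \lor q) \land (\lnot q \lor p))   — double negation
⇔ \lnot p \lor \lnot r \lor (\lnot q \land \lnot p) \lor (\lnot q \land q) \lor (p \land \lnot p) \lor (p \land q) \lor (\lnot p \land \lnot q) \lor (\lnot p \land p) \lor (q \land \lnot q) \lor (q \land p)   — distribute \land over \lor
⇔ \lnot p \lor \lnot r \lor (p \land q)   — simplify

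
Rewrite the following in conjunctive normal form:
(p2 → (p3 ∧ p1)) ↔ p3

(p2 → (p3 ∧ p1)) ↔ p3
= ((p2 → (p3 ∧ p1)) → p3) ∧ (p3 → (p2 → (p3 ∧ p1)))   (eliminate ↔)
= (¬(p2 → (p3 ∧ p1)) ∨ p3) ∧ (p3 → (p2 → (p3 ∧ p1)))   (eliminate →)
= (¬(¬p2 ∨ (p3 ∧ p1)) ∨ p3) ∧ (p3 → (p2 → (p3 ∧ p1)))   (eliminate →)
= (¬(¬p2 ∨ (p3 ∧ p1)) ∨ p3) ∧ (¬p3 ∨ (p2 → (p3 ∧ p1)))   (eliminate →)
= (¬(¬p2 ∨ (p3 ∧ p1)) ∨ p3) ∧ (¬p3 ∨ ¬p2 ∨ (p3 ∧ p1))   (eliminate →)
= ((¬¬p2 ∧ ¬(p3 ∧ p1)) ∨ p3) ∧ (¬p3 ∨ ¬p2 ∨ (p3 ∧ p1))   (De Morgan)
= ((p2 ∧ ¬(p3 ∧ p1)) ∨ p3) ∧ (¬p3 ∨ ¬p2 ∨ (p3 ∧ p1))   (double negation)
= ((p2 ∧ (¬p3 ∨ ¬p1)) ∨ p3) ∧ (¬p3 ∨ ¬p2 ∨ (p3 ∧ p1))   (De Morgan)
= (p2 ∨ p3) ∧ (¬p3 ∨ ¬p1 ∨ p3) ∧ (¬p3 ∨ ¬p2 ∨ p3) ∧ (¬p3 ∨ ¬p2 ∨ p1)   (distribute ∨ over ∧)
= (p2 ∨ p3) ∧ (¬p3 ∨ ¬p2 ∨ p1)   (simplify)

(p2 ∨ p3) ∧ (¬p3 ∨ ¬p2 ∨ p1)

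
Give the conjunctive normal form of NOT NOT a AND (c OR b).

NOT NOT a AND (c OR b)
⇔ a AND (c OR b)   — double negation

a AND (c OR b)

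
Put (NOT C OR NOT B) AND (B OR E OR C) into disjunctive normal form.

(NOT C AND B) OR (NOT C AND E) OR (NOT B AND E) OR (NOT B AND C)

(NOT C OR NOT B) AND (B OR E OR C)
≡ (NOT C AND B) OR (NOT C AND E) OR (NOT C AND C) OR (NOT B AND B) OR (NOT B AND E) OR (NOT B AND C)   [distribute AND over OR]
≡ (NOT C AND B) OR (NOT C AND E) OR (NOT B AND E) OR (NOT B AND C)   [simplify]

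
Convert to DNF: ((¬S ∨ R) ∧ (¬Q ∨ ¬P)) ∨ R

((¬S ∨ R) ∧ (¬Q ∨ ¬P)) ∨ R
≡ (¬S ∧ ¬Q) ∨ (¬S ∧ ¬P) ∨ (R ∧ ¬Q) ∨ (R ∧ ¬P) ∨ R   [distribute ∧ over ∨]
≡ (¬S ∧ ¬Q) ∨ (¬S ∧ ¬P) ∨ R   [simplify]

(¬S ∧ ¬Q) ∨ (¬S ∧ ¬P) ∨ R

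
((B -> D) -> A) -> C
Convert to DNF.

(~B & ~A) | (D & ~A) | C

((B -> D) -> A) -> C
⇔ ~((B -> D) -> A) | C   — eliminate ->
⇔ ~(~(B -> D) | A) | C   — eliminate ->
⇔ ~(~(~B | D) | A) | C   — eliminate ->
⇔ (~~(~B | D) & ~A) | C   — De Morgan
⇔ ((~B | D) & ~A) | C   — double negation
⇔ (~B & ~A) | (D & ~A) | C   — distribute & over |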